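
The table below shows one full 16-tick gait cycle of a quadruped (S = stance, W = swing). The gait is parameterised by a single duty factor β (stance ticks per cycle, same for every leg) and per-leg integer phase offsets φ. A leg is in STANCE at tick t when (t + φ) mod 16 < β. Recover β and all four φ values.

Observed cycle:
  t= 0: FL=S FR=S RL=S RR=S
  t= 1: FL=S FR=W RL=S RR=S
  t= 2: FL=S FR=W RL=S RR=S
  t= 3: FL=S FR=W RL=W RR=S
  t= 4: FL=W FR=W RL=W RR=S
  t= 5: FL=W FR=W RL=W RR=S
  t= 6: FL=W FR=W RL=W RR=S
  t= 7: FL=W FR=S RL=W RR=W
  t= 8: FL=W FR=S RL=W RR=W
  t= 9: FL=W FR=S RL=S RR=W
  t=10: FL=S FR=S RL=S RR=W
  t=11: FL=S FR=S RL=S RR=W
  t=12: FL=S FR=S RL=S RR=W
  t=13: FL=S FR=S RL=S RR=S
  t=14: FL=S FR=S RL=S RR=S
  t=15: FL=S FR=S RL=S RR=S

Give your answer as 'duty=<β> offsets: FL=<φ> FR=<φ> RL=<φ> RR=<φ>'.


duty β = stance ticks per leg = 10
FL: stance ticks = 10; W→S at t=10 → φ=6
FR: stance ticks = 10; W→S at t=7 → φ=9
RL: stance ticks = 10; W→S at t=9 → φ=7
RR: stance ticks = 10; W→S at t=13 → φ=3

duty=10 offsets: FL=6 FR=9 RL=7 RR=3


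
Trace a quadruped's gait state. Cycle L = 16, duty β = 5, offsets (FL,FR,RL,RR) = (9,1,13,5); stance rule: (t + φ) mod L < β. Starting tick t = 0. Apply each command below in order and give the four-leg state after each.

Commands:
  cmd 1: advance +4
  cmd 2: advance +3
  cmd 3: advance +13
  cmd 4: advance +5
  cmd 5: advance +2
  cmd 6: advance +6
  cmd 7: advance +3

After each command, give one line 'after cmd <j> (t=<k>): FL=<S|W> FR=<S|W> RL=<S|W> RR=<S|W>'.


start t=0: FL=W FR=S RL=W RR=W
cmd 1: advance +4 → t=4, phase=(13,5,1,9) → FL=W FR=W RL=S RR=W
cmd 2: advance +3 → t=7, phase=(0,8,4,12) → FL=S FR=W RL=S RR=W
cmd 3: advance +13 → t=20, phase=(13,5,1,9) → FL=W FR=W RL=S RR=W
cmd 4: advance +5 → t=25, phase=(2,10,6,14) → FL=S FR=W RL=W RR=W
cmd 5: advance +2 → t=27, phase=(4,12,8,0) → FL=S FR=W RL=W RR=S
cmd 6: advance +6 → t=33, phase=(10,2,14,6) → FL=W FR=S RL=W RR=W
cmd 7: advance +3 → t=36, phase=(13,5,1,9) → FL=W FR=W RL=S RR=W

after cmd 1 (t=4): FL=W FR=W RL=S RR=W
after cmd 2 (t=7): FL=S FR=W RL=S RR=W
after cmd 3 (t=20): FL=W FR=W RL=S RR=W
after cmd 4 (t=25): FL=S FR=W RL=W RR=W
after cmd 5 (t=27): FL=S FR=W RL=W RR=S
after cmd 6 (t=33): FL=W FR=S RL=W RR=W
after cmd 7 (t=36): FL=W FR=W RL=S RR=W


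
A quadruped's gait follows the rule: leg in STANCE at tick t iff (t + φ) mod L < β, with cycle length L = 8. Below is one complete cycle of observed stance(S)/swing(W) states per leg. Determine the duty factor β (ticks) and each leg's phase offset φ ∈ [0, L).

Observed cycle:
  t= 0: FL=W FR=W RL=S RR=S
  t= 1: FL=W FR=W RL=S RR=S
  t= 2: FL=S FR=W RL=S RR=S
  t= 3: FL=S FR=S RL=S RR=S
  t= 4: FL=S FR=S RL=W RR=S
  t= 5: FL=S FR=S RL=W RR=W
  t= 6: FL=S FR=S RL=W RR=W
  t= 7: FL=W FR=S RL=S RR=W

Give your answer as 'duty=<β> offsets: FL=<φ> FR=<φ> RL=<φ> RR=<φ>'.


duty=5 offsets: FL=6 FR=5 RL=1 RR=0

duty β = stance ticks per leg = 5
FL: stance ticks = 5; W→S at t=2 → φ=6
FR: stance ticks = 5; W→S at t=3 → φ=5
RL: stance ticks = 5; W→S at t=7 → φ=1
RR: stance ticks = 5; W→S at t=0 → φ=0


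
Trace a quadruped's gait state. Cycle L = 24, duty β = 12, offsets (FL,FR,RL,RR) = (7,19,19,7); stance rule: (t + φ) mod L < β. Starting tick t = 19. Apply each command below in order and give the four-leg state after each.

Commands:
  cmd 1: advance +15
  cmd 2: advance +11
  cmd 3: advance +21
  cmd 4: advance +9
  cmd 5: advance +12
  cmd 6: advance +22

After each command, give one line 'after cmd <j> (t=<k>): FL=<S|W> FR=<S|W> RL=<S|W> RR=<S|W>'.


start t=19: FL=S FR=W RL=W RR=S
cmd 1: advance +15 → t=34, phase=(17,5,5,17) → FL=W FR=S RL=S RR=W
cmd 2: advance +11 → t=45, phase=(4,16,16,4) → FL=S FR=W RL=W RR=S
cmd 3: advance +21 → t=66, phase=(1,13,13,1) → FL=S FR=W RL=W RR=S
cmd 4: advance +9 → t=75, phase=(10,22,22,10) → FL=S FR=W RL=W RR=S
cmd 5: advance +12 → t=87, phase=(22,10,10,22) → FL=W FR=S RL=S RR=W
cmd 6: advance +22 → t=109, phase=(20,8,8,20) → FL=W FR=S RL=S RR=W

after cmd 1 (t=34): FL=W FR=S RL=S RR=W
after cmd 2 (t=45): FL=S FR=W RL=W RR=S
after cmd 3 (t=66): FL=S FR=W RL=W RR=S
after cmd 4 (t=75): FL=S FR=W RL=W RR=S
after cmd 5 (t=87): FL=W FR=S RL=S RR=W
after cmd 6 (t=109): FL=W FR=S RL=S RR=W


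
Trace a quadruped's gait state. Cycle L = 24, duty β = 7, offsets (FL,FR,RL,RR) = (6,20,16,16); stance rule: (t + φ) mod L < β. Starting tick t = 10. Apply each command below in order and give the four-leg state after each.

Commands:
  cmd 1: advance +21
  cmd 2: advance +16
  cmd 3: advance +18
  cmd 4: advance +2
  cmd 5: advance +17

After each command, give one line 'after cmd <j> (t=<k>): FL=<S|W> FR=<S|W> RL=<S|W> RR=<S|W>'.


after cmd 1 (t=31): FL=W FR=S RL=W RR=W
after cmd 2 (t=47): FL=S FR=W RL=W RR=W
after cmd 3 (t=65): FL=W FR=W RL=W RR=W
after cmd 4 (t=67): FL=S FR=W RL=W RR=W
after cmd 5 (t=84): FL=W FR=W RL=S RR=S

start t=10: FL=W FR=S RL=S RR=S
cmd 1: advance +21 → t=31, phase=(13,3,23,23) → FL=W FR=S RL=W RR=W
cmd 2: advance +16 → t=47, phase=(5,19,15,15) → FL=S FR=W RL=W RR=W
cmd 3: advance +18 → t=65, phase=(23,13,9,9) → FL=W FR=W RL=W RR=W
cmd 4: advance +2 → t=67, phase=(1,15,11,11) → FL=S FR=W RL=W RR=W
cmd 5: advance +17 → t=84, phase=(18,8,4,4) → FL=W FR=W RL=S RR=S


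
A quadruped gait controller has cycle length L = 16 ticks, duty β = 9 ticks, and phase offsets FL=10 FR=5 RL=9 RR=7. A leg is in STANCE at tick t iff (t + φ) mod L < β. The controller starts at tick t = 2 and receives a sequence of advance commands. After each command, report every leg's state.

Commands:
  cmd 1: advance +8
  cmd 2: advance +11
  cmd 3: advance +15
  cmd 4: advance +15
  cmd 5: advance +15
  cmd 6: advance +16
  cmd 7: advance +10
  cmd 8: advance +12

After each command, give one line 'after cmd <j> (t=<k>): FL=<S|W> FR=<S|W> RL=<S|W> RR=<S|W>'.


after cmd 1 (t=10): FL=S FR=W RL=S RR=S
after cmd 2 (t=21): FL=W FR=W RL=W RR=W
after cmd 3 (t=36): FL=W FR=W RL=W RR=W
after cmd 4 (t=51): FL=W FR=S RL=W RR=W
after cmd 5 (t=66): FL=W FR=S RL=W RR=W
after cmd 6 (t=82): FL=W FR=S RL=W RR=W
after cmd 7 (t=92): FL=S FR=S RL=S RR=S
after cmd 8 (t=104): FL=S FR=W RL=S RR=W

start t=2: FL=W FR=S RL=W RR=W
cmd 1: advance +8 → t=10, phase=(4,15,3,1) → FL=S FR=W RL=S RR=S
cmd 2: advance +11 → t=21, phase=(15,10,14,12) → FL=W FR=W RL=W RR=W
cmd 3: advance +15 → t=36, phase=(14,9,13,11) → FL=W FR=W RL=W RR=W
cmd 4: advance +15 → t=51, phase=(13,8,12,10) → FL=W FR=S RL=W RR=W
cmd 5: advance +15 → t=66, phase=(12,7,11,9) → FL=W FR=S RL=W RR=W
cmd 6: advance +16 → t=82, phase=(12,7,11,9) → FL=W FR=S RL=W RR=W
cmd 7: advance +10 → t=92, phase=(6,1,5,3) → FL=S FR=S RL=S RR=S
cmd 8: advance +12 → t=104, phase=(2,13,1,15) → FL=S FR=W RL=S RR=W


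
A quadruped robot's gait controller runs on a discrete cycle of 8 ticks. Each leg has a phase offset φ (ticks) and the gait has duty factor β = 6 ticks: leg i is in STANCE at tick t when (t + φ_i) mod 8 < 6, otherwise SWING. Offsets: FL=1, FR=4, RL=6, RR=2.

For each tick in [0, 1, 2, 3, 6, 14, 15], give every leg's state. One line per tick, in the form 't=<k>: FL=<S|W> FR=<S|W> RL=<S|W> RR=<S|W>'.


t=0: FL=S FR=S RL=W RR=S
t=1: FL=S FR=S RL=W RR=S
t=2: FL=S FR=W RL=S RR=S
t=3: FL=S FR=W RL=S RR=S
t=6: FL=W FR=S RL=S RR=S
t=14: FL=W FR=S RL=S RR=S
t=15: FL=S FR=S RL=S RR=S

t=0: phase=(1,4,6,2) vs β=6 → FL=S FR=S RL=W RR=S
t=1: phase=(2,5,7,3) vs β=6 → FL=S FR=S RL=W RR=S
t=2: phase=(3,6,0,4) vs β=6 → FL=S FR=W RL=S RR=S
t=3: phase=(4,7,1,5) vs β=6 → FL=S FR=W RL=S RR=S
t=6: phase=(7,2,4,0) vs β=6 → FL=W FR=S RL=S RR=S
t=14: phase=(7,2,4,0) vs β=6 → FL=W FR=S RL=S RR=S
t=15: phase=(0,3,5,1) vs β=6 → FL=S FR=S RL=S RR=S


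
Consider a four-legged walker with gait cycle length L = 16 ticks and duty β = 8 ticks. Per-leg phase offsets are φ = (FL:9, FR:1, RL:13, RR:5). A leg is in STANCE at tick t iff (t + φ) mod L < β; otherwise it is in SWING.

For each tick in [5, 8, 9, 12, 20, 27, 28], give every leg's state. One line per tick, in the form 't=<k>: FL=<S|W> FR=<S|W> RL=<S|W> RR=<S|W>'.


t=5: FL=W FR=S RL=S RR=W
t=8: FL=S FR=W RL=S RR=W
t=9: FL=S FR=W RL=S RR=W
t=12: FL=S FR=W RL=W RR=S
t=20: FL=W FR=S RL=S RR=W
t=27: FL=S FR=W RL=W RR=S
t=28: FL=S FR=W RL=W RR=S

t=5: phase=(14,6,2,10) vs β=8 → FL=W FR=S RL=S RR=W
t=8: phase=(1,9,5,13) vs β=8 → FL=S FR=W RL=S RR=W
t=9: phase=(2,10,6,14) vs β=8 → FL=S FR=W RL=S RR=W
t=12: phase=(5,13,9,1) vs β=8 → FL=S FR=W RL=W RR=S
t=20: phase=(13,5,1,9) vs β=8 → FL=W FR=S RL=S RR=W
t=27: phase=(4,12,8,0) vs β=8 → FL=S FR=W RL=W RR=S
t=28: phase=(5,13,9,1) vs β=8 → FL=S FR=W RL=W RR=S


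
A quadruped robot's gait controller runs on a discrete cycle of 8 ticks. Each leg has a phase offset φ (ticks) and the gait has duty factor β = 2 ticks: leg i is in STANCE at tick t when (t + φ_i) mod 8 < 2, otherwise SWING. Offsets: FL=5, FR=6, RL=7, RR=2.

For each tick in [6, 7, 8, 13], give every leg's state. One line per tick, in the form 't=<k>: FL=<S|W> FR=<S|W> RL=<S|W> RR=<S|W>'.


t=6: phase=(3,4,5,0) vs β=2 → FL=W FR=W RL=W RR=S
t=7: phase=(4,5,6,1) vs β=2 → FL=W FR=W RL=W RR=S
t=8: phase=(5,6,7,2) vs β=2 → FL=W FR=W RL=W RR=W
t=13: phase=(2,3,4,7) vs β=2 → FL=W FR=W RL=W RR=W

t=6: FL=W FR=W RL=W RR=S
t=7: FL=W FR=W RL=W RR=S
t=8: FL=W FR=W RL=W RR=W
t=13: FL=W FR=W RL=W RR=W


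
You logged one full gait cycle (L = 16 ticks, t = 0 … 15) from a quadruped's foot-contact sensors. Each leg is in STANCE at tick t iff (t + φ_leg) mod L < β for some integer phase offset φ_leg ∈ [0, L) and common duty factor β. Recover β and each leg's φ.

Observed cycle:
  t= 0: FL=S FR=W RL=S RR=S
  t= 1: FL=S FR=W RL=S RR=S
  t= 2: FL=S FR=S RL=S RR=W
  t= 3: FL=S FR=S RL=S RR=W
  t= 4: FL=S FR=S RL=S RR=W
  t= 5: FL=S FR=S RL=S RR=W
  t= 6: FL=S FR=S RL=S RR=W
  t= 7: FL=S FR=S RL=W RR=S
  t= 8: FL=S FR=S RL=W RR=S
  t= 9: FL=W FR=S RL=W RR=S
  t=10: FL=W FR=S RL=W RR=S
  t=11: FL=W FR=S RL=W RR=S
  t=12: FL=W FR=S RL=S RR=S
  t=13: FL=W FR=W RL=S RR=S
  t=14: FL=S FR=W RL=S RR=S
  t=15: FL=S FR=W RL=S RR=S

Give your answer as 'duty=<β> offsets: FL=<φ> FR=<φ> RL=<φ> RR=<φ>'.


duty β = stance ticks per leg = 11
FL: stance ticks = 11; W→S at t=14 → φ=2
FR: stance ticks = 11; W→S at t=2 → φ=14
RL: stance ticks = 11; W→S at t=12 → φ=4
RR: stance ticks = 11; W→S at t=7 → φ=9

duty=11 offsets: FL=2 FR=14 RL=4 RR=9


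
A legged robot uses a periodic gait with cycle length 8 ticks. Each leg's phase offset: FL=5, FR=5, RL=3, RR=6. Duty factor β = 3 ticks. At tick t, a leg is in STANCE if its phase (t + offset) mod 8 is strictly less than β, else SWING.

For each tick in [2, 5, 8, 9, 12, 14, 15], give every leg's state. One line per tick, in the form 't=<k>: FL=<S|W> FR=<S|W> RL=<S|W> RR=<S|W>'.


t=2: phase=(7,7,5,0) vs β=3 → FL=W FR=W RL=W RR=S
t=5: phase=(2,2,0,3) vs β=3 → FL=S FR=S RL=S RR=W
t=8: phase=(5,5,3,6) vs β=3 → FL=W FR=W RL=W RR=W
t=9: phase=(6,6,4,7) vs β=3 → FL=W FR=W RL=W RR=W
t=12: phase=(1,1,7,2) vs β=3 → FL=S FR=S RL=W RR=S
t=14: phase=(3,3,1,4) vs β=3 → FL=W FR=W RL=S RR=W
t=15: phase=(4,4,2,5) vs β=3 → FL=W FR=W RL=S RR=W

t=2: FL=W FR=W RL=W RR=S
t=5: FL=S FR=S RL=S RR=W
t=8: FL=W FR=W RL=W RR=W
t=9: FL=W FR=W RL=W RR=W
t=12: FL=S FR=S RL=W RR=S
t=14: FL=W FR=W RL=S RR=W
t=15: FL=W FR=W RL=S RR=W


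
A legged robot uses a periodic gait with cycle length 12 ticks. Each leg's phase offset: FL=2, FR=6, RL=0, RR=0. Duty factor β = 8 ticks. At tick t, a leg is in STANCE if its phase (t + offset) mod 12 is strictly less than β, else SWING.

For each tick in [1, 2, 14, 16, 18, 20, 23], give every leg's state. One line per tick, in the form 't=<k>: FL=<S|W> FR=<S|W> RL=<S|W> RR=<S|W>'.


t=1: phase=(3,7,1,1) vs β=8 → FL=S FR=S RL=S RR=S
t=2: phase=(4,8,2,2) vs β=8 → FL=S FR=W RL=S RR=S
t=14: phase=(4,8,2,2) vs β=8 → FL=S FR=W RL=S RR=S
t=16: phase=(6,10,4,4) vs β=8 → FL=S FR=W RL=S RR=S
t=18: phase=(8,0,6,6) vs β=8 → FL=W FR=S RL=S RR=S
t=20: phase=(10,2,8,8) vs β=8 → FL=W FR=S RL=W RR=W
t=23: phase=(1,5,11,11) vs β=8 → FL=S FR=S RL=W RR=W

t=1: FL=S FR=S RL=S RR=S
t=2: FL=S FR=W RL=S RR=S
t=14: FL=S FR=W RL=S RR=S
t=16: FL=S FR=W RL=S RR=S
t=18: FL=W FR=S RL=S RR=S
t=20: FL=W FR=S RL=W RR=W
t=23: FL=S FR=S RL=W RR=W


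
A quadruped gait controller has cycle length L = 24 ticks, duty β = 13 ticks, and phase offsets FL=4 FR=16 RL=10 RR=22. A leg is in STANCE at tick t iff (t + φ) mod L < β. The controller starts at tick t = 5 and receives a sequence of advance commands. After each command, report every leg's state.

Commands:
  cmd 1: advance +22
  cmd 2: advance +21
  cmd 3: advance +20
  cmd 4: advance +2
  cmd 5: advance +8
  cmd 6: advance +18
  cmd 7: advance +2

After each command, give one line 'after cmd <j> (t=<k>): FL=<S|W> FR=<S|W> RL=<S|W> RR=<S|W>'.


start t=5: FL=S FR=W RL=W RR=S
cmd 1: advance +22 → t=27, phase=(7,19,13,1) → FL=S FR=W RL=W RR=S
cmd 2: advance +21 → t=48, phase=(4,16,10,22) → FL=S FR=W RL=S RR=W
cmd 3: advance +20 → t=68, phase=(0,12,6,18) → FL=S FR=S RL=S RR=W
cmd 4: advance +2 → t=70, phase=(2,14,8,20) → FL=S FR=W RL=S RR=W
cmd 5: advance +8 → t=78, phase=(10,22,16,4) → FL=S FR=W RL=W RR=S
cmd 6: advance +18 → t=96, phase=(4,16,10,22) → FL=S FR=W RL=S RR=W
cmd 7: advance +2 → t=98, phase=(6,18,12,0) → FL=S FR=W RL=S RR=S

after cmd 1 (t=27): FL=S FR=W RL=W RR=S
after cmd 2 (t=48): FL=S FR=W RL=S RR=W
after cmd 3 (t=68): FL=S FR=S RL=S RR=W
after cmd 4 (t=70): FL=S FR=W RL=S RR=W
after cmd 5 (t=78): FL=S FR=W RL=W RR=S
after cmd 6 (t=96): FL=S FR=W RL=S RR=W
after cmd 7 (t=98): FL=S FR=W RL=S RR=S


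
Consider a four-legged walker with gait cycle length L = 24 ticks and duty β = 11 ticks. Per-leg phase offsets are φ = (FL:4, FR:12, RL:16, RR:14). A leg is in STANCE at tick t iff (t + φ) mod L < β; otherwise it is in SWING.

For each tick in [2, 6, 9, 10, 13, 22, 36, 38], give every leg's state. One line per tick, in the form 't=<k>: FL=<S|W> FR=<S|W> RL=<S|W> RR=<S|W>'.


t=2: phase=(6,14,18,16) vs β=11 → FL=S FR=W RL=W RR=W
t=6: phase=(10,18,22,20) vs β=11 → FL=S FR=W RL=W RR=W
t=9: phase=(13,21,1,23) vs β=11 → FL=W FR=W RL=S RR=W
t=10: phase=(14,22,2,0) vs β=11 → FL=W FR=W RL=S RR=S
t=13: phase=(17,1,5,3) vs β=11 → FL=W FR=S RL=S RR=S
t=22: phase=(2,10,14,12) vs β=11 → FL=S FR=S RL=W RR=W
t=36: phase=(16,0,4,2) vs β=11 → FL=W FR=S RL=S RR=S
t=38: phase=(18,2,6,4) vs β=11 → FL=W FR=S RL=S RR=S

t=2: FL=S FR=W RL=W RR=W
t=6: FL=S FR=W RL=W RR=W
t=9: FL=W FR=W RL=S RR=W
t=10: FL=W FR=W RL=S RR=S
t=13: FL=W FR=S RL=S RR=S
t=22: FL=S FR=S RL=W RR=W
t=36: FL=W FR=S RL=S RR=S
t=38: FL=W FR=S RL=S RR=S


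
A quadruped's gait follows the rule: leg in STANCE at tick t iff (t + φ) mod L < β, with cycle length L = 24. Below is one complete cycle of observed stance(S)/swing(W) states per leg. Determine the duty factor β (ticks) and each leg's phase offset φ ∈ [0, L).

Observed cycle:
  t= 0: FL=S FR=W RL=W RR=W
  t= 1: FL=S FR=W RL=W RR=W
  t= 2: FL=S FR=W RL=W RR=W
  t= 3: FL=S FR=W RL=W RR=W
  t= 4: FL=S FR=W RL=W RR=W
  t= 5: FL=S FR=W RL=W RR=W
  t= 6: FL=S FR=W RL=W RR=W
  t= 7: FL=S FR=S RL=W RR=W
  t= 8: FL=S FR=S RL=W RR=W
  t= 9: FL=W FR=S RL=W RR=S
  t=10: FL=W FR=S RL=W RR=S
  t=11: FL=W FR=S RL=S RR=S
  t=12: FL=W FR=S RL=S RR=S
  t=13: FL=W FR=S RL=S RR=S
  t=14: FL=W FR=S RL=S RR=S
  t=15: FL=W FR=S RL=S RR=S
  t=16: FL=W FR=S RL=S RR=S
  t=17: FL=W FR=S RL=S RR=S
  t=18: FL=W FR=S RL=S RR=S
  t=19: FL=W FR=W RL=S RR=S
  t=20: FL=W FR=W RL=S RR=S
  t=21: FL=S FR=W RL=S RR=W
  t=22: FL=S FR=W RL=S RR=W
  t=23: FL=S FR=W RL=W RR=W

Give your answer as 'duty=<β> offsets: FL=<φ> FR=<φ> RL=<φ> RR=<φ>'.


duty=12 offsets: FL=3 FR=17 RL=13 RR=15

duty β = stance ticks per leg = 12
FL: stance ticks = 12; W→S at t=21 → φ=3
FR: stance ticks = 12; W→S at t=7 → φ=17
RL: stance ticks = 12; W→S at t=11 → φ=13
RR: stance ticks = 12; W→S at t=9 → φ=15


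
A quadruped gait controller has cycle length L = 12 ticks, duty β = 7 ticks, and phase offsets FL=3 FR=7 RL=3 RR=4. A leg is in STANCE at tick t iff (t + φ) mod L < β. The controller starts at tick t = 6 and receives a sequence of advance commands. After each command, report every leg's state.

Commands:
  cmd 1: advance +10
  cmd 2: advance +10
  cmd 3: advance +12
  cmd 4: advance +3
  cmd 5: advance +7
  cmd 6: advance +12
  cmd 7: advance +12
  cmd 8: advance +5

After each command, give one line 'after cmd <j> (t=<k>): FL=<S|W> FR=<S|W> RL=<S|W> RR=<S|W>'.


after cmd 1 (t=16): FL=W FR=W RL=W RR=W
after cmd 2 (t=26): FL=S FR=W RL=S RR=S
after cmd 3 (t=38): FL=S FR=W RL=S RR=S
after cmd 4 (t=41): FL=W FR=S RL=W RR=W
after cmd 5 (t=48): FL=S FR=W RL=S RR=S
after cmd 6 (t=60): FL=S FR=W RL=S RR=S
after cmd 7 (t=72): FL=S FR=W RL=S RR=S
after cmd 8 (t=77): FL=W FR=S RL=W RR=W

start t=6: FL=W FR=S RL=W RR=W
cmd 1: advance +10 → t=16, phase=(7,11,7,8) → FL=W FR=W RL=W RR=W
cmd 2: advance +10 → t=26, phase=(5,9,5,6) → FL=S FR=W RL=S RR=S
cmd 3: advance +12 → t=38, phase=(5,9,5,6) → FL=S FR=W RL=S RR=S
cmd 4: advance +3 → t=41, phase=(8,0,8,9) → FL=W FR=S RL=W RR=W
cmd 5: advance +7 → t=48, phase=(3,7,3,4) → FL=S FR=W RL=S RR=S
cmd 6: advance +12 → t=60, phase=(3,7,3,4) → FL=S FR=W RL=S RR=S
cmd 7: advance +12 → t=72, phase=(3,7,3,4) → FL=S FR=W RL=S RR=S
cmd 8: advance +5 → t=77, phase=(8,0,8,9) → FL=W FR=S RL=W RR=W


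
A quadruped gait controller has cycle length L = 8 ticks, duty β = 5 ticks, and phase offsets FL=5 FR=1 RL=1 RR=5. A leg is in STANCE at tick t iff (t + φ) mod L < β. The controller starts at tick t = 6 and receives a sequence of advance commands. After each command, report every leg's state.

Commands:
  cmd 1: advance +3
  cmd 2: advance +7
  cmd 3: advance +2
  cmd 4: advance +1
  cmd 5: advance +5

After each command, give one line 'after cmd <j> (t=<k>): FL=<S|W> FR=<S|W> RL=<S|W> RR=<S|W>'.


start t=6: FL=S FR=W RL=W RR=S
cmd 1: advance +3 → t=9, phase=(6,2,2,6) → FL=W FR=S RL=S RR=W
cmd 2: advance +7 → t=16, phase=(5,1,1,5) → FL=W FR=S RL=S RR=W
cmd 3: advance +2 → t=18, phase=(7,3,3,7) → FL=W FR=S RL=S RR=W
cmd 4: advance +1 → t=19, phase=(0,4,4,0) → FL=S FR=S RL=S RR=S
cmd 5: advance +5 → t=24, phase=(5,1,1,5) → FL=W FR=S RL=S RR=W

after cmd 1 (t=9): FL=W FR=S RL=S RR=W
after cmd 2 (t=16): FL=W FR=S RL=S RR=W
after cmd 3 (t=18): FL=W FR=S RL=S RR=W
after cmd 4 (t=19): FL=S FR=S RL=S RR=S
after cmd 5 (t=24): FL=W FR=S RL=S RR=W


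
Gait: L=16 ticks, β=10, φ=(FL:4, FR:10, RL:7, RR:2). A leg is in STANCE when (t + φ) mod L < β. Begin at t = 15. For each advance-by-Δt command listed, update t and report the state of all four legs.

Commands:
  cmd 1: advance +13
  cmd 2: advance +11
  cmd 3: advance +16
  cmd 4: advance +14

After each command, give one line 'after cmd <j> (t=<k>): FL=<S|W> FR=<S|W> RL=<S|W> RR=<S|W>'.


start t=15: FL=S FR=S RL=S RR=S
cmd 1: advance +13 → t=28, phase=(0,6,3,14) → FL=S FR=S RL=S RR=W
cmd 2: advance +11 → t=39, phase=(11,1,14,9) → FL=W FR=S RL=W RR=S
cmd 3: advance +16 → t=55, phase=(11,1,14,9) → FL=W FR=S RL=W RR=S
cmd 4: advance +14 → t=69, phase=(9,15,12,7) → FL=S FR=W RL=W RR=S

after cmd 1 (t=28): FL=S FR=S RL=S RR=W
after cmd 2 (t=39): FL=W FR=S RL=W RR=S
after cmd 3 (t=55): FL=W FR=S RL=W RR=S
after cmd 4 (t=69): FL=S FR=W RL=W RR=S


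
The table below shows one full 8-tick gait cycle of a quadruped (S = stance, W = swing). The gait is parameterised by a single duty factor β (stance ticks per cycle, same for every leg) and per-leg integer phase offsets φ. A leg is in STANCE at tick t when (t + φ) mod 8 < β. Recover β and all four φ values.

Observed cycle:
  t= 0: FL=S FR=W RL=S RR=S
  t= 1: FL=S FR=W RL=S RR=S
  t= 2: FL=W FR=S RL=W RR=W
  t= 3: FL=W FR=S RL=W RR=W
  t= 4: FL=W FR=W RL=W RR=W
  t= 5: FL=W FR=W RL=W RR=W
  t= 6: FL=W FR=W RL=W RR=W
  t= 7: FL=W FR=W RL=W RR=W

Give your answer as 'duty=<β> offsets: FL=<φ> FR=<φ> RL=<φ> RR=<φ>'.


duty=2 offsets: FL=0 FR=6 RL=0 RR=0

duty β = stance ticks per leg = 2
FL: stance ticks = 2; W→S at t=0 → φ=0
FR: stance ticks = 2; W→S at t=2 → φ=6
RL: stance ticks = 2; W→S at t=0 → φ=0
RR: stance ticks = 2; W→S at t=0 → φ=0


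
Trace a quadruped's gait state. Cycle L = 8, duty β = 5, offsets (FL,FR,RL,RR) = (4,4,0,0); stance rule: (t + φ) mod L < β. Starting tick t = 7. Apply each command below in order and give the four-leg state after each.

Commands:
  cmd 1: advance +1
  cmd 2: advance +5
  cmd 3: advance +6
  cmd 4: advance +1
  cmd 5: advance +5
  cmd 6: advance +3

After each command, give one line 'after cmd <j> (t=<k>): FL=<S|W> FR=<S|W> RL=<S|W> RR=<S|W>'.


start t=7: FL=S FR=S RL=W RR=W
cmd 1: advance +1 → t=8, phase=(4,4,0,0) → FL=S FR=S RL=S RR=S
cmd 2: advance +5 → t=13, phase=(1,1,5,5) → FL=S FR=S RL=W RR=W
cmd 3: advance +6 → t=19, phase=(7,7,3,3) → FL=W FR=W RL=S RR=S
cmd 4: advance +1 → t=20, phase=(0,0,4,4) → FL=S FR=S RL=S RR=S
cmd 5: advance +5 → t=25, phase=(5,5,1,1) → FL=W FR=W RL=S RR=S
cmd 6: advance +3 → t=28, phase=(0,0,4,4) → FL=S FR=S RL=S RR=S

after cmd 1 (t=8): FL=S FR=S RL=S RR=S
after cmd 2 (t=13): FL=S FR=S RL=W RR=W
after cmd 3 (t=19): FL=W FR=W RL=S RR=S
after cmd 4 (t=20): FL=S FR=S RL=S RR=S
after cmd 5 (t=25): FL=W FR=W RL=S RR=S
after cmd 6 (t=28): FL=S FR=S RL=S RR=S


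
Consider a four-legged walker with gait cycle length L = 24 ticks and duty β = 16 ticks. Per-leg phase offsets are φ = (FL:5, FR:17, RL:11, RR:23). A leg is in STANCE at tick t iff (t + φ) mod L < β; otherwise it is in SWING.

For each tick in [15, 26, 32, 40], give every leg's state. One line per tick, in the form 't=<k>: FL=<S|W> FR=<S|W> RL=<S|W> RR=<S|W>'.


t=15: FL=W FR=S RL=S RR=S
t=26: FL=S FR=W RL=S RR=S
t=32: FL=S FR=S RL=W RR=S
t=40: FL=W FR=S RL=S RR=S

t=15: phase=(20,8,2,14) vs β=16 → FL=W FR=S RL=S RR=S
t=26: phase=(7,19,13,1) vs β=16 → FL=S FR=W RL=S RR=S
t=32: phase=(13,1,19,7) vs β=16 → FL=S FR=S RL=W RR=S
t=40: phase=(21,9,3,15) vs β=16 → FL=W FR=S RL=S RR=S


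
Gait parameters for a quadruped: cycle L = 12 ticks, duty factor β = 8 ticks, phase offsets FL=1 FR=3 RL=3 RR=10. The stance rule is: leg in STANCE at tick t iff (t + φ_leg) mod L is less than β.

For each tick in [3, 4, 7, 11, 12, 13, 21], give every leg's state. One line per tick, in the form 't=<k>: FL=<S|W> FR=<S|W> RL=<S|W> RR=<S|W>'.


t=3: FL=S FR=S RL=S RR=S
t=4: FL=S FR=S RL=S RR=S
t=7: FL=W FR=W RL=W RR=S
t=11: FL=S FR=S RL=S RR=W
t=12: FL=S FR=S RL=S RR=W
t=13: FL=S FR=S RL=S RR=W
t=21: FL=W FR=S RL=S RR=S

t=3: phase=(4,6,6,1) vs β=8 → FL=S FR=S RL=S RR=S
t=4: phase=(5,7,7,2) vs β=8 → FL=S FR=S RL=S RR=S
t=7: phase=(8,10,10,5) vs β=8 → FL=W FR=W RL=W RR=S
t=11: phase=(0,2,2,9) vs β=8 → FL=S FR=S RL=S RR=W
t=12: phase=(1,3,3,10) vs β=8 → FL=S FR=S RL=S RR=W
t=13: phase=(2,4,4,11) vs β=8 → FL=S FR=S RL=S RR=W
t=21: phase=(10,0,0,7) vs β=8 → FL=W FR=S RL=S RR=S


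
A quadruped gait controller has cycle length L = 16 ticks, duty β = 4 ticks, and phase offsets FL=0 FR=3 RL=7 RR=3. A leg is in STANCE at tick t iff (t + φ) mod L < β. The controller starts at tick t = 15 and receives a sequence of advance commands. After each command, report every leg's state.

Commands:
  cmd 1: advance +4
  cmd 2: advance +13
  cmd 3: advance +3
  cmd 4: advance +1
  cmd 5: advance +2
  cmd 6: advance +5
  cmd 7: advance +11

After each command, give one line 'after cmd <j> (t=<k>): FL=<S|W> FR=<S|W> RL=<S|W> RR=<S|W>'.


after cmd 1 (t=19): FL=S FR=W RL=W RR=W
after cmd 2 (t=32): FL=S FR=S RL=W RR=S
after cmd 3 (t=35): FL=S FR=W RL=W RR=W
after cmd 4 (t=36): FL=W FR=W RL=W RR=W
after cmd 5 (t=38): FL=W FR=W RL=W RR=W
after cmd 6 (t=43): FL=W FR=W RL=S RR=W
after cmd 7 (t=54): FL=W FR=W RL=W RR=W

start t=15: FL=W FR=S RL=W RR=S
cmd 1: advance +4 → t=19, phase=(3,6,10,6) → FL=S FR=W RL=W RR=W
cmd 2: advance +13 → t=32, phase=(0,3,7,3) → FL=S FR=S RL=W RR=S
cmd 3: advance +3 → t=35, phase=(3,6,10,6) → FL=S FR=W RL=W RR=W
cmd 4: advance +1 → t=36, phase=(4,7,11,7) → FL=W FR=W RL=W RR=W
cmd 5: advance +2 → t=38, phase=(6,9,13,9) → FL=W FR=W RL=W RR=W
cmd 6: advance +5 → t=43, phase=(11,14,2,14) → FL=W FR=W RL=S RR=W
cmd 7: advance +11 → t=54, phase=(6,9,13,9) → FL=W FR=W RL=W RR=W


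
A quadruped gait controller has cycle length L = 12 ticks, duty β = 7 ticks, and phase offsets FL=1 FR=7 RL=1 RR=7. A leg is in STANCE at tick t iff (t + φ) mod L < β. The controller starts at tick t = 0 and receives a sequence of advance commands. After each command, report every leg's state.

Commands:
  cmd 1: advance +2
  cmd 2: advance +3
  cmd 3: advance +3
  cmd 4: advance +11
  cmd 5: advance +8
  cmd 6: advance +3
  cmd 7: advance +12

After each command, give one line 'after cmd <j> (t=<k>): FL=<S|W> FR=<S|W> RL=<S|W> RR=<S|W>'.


start t=0: FL=S FR=W RL=S RR=W
cmd 1: advance +2 → t=2, phase=(3,9,3,9) → FL=S FR=W RL=S RR=W
cmd 2: advance +3 → t=5, phase=(6,0,6,0) → FL=S FR=S RL=S RR=S
cmd 3: advance +3 → t=8, phase=(9,3,9,3) → FL=W FR=S RL=W RR=S
cmd 4: advance +11 → t=19, phase=(8,2,8,2) → FL=W FR=S RL=W RR=S
cmd 5: advance +8 → t=27, phase=(4,10,4,10) → FL=S FR=W RL=S RR=W
cmd 6: advance +3 → t=30, phase=(7,1,7,1) → FL=W FR=S RL=W RR=S
cmd 7: advance +12 → t=42, phase=(7,1,7,1) → FL=W FR=S RL=W RR=S

after cmd 1 (t=2): FL=S FR=W RL=S RR=W
after cmd 2 (t=5): FL=S FR=S RL=S RR=S
after cmd 3 (t=8): FL=W FR=S RL=W RR=S
after cmd 4 (t=19): FL=W FR=S RL=W RR=S
after cmd 5 (t=27): FL=S FR=W RL=S RR=W
after cmd 6 (t=30): FL=W FR=S RL=W RR=S
after cmd 7 (t=42): FL=W FR=S RL=W RR=S


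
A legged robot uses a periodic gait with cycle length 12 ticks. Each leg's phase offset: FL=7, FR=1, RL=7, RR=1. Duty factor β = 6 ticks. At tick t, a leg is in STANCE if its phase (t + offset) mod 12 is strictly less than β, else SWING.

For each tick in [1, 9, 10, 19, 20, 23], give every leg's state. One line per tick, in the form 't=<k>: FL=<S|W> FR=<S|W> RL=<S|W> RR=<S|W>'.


t=1: FL=W FR=S RL=W RR=S
t=9: FL=S FR=W RL=S RR=W
t=10: FL=S FR=W RL=S RR=W
t=19: FL=S FR=W RL=S RR=W
t=20: FL=S FR=W RL=S RR=W
t=23: FL=W FR=S RL=W RR=S

t=1: phase=(8,2,8,2) vs β=6 → FL=W FR=S RL=W RR=S
t=9: phase=(4,10,4,10) vs β=6 → FL=S FR=W RL=S RR=W
t=10: phase=(5,11,5,11) vs β=6 → FL=S FR=W RL=S RR=W
t=19: phase=(2,8,2,8) vs β=6 → FL=S FR=W RL=S RR=W
t=20: phase=(3,9,3,9) vs β=6 → FL=S FR=W RL=S RR=W
t=23: phase=(6,0,6,0) vs β=6 → FL=W FR=S RL=W RR=S


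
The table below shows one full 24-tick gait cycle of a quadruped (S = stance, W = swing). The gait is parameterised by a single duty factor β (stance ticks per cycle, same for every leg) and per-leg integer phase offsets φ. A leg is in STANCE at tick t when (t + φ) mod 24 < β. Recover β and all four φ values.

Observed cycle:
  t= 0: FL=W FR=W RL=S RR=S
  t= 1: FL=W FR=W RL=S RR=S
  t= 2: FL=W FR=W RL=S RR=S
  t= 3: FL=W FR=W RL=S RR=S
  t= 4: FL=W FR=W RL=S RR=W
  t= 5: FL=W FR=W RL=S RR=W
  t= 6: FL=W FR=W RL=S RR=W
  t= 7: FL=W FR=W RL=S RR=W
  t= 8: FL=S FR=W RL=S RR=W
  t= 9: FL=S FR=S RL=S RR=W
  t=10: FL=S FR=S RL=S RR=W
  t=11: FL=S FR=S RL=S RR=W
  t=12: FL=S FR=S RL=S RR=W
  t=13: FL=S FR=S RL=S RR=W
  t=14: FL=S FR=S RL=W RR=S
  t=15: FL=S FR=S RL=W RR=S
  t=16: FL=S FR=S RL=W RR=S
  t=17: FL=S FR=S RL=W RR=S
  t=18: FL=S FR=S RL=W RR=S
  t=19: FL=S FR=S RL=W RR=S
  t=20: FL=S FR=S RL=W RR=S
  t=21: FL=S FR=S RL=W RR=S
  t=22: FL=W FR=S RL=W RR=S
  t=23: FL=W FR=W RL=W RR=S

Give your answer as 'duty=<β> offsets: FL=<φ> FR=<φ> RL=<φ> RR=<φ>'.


duty β = stance ticks per leg = 14
FL: stance ticks = 14; W→S at t=8 → φ=16
FR: stance ticks = 14; W→S at t=9 → φ=15
RL: stance ticks = 14; W→S at t=0 → φ=0
RR: stance ticks = 14; W→S at t=14 → φ=10

duty=14 offsets: FL=16 FR=15 RL=0 RR=10


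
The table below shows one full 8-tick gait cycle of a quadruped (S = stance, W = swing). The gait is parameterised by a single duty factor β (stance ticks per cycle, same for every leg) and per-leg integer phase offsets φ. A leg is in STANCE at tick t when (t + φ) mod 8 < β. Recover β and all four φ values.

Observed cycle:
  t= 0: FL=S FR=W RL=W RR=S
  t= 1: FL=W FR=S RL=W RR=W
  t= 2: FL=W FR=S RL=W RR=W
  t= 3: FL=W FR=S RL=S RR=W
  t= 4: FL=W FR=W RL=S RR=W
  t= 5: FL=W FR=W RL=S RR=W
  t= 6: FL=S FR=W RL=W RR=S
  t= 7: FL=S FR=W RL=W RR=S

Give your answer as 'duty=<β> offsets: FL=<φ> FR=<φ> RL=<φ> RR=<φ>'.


duty=3 offsets: FL=2 FR=7 RL=5 RR=2

duty β = stance ticks per leg = 3
FL: stance ticks = 3; W→S at t=6 → φ=2
FR: stance ticks = 3; W→S at t=1 → φ=7
RL: stance ticks = 3; W→S at t=3 → φ=5
RR: stance ticks = 3; W→S at t=6 → φ=2


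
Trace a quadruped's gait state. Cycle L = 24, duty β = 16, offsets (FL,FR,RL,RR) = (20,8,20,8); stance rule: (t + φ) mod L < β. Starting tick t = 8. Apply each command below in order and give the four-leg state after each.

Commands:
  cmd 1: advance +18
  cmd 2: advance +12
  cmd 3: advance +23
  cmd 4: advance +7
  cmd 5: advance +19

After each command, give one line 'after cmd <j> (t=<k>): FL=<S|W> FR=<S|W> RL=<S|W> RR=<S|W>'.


after cmd 1 (t=26): FL=W FR=S RL=W RR=S
after cmd 2 (t=38): FL=S FR=W RL=S RR=W
after cmd 3 (t=61): FL=S FR=W RL=S RR=W
after cmd 4 (t=68): FL=W FR=S RL=W RR=S
after cmd 5 (t=87): FL=S FR=W RL=S RR=W

start t=8: FL=S FR=W RL=S RR=W
cmd 1: advance +18 → t=26, phase=(22,10,22,10) → FL=W FR=S RL=W RR=S
cmd 2: advance +12 → t=38, phase=(10,22,10,22) → FL=S FR=W RL=S RR=W
cmd 3: advance +23 → t=61, phase=(9,21,9,21) → FL=S FR=W RL=S RR=W
cmd 4: advance +7 → t=68, phase=(16,4,16,4) → FL=W FR=S RL=W RR=S
cmd 5: advance +19 → t=87, phase=(11,23,11,23) → FL=S FR=W RL=S RR=W


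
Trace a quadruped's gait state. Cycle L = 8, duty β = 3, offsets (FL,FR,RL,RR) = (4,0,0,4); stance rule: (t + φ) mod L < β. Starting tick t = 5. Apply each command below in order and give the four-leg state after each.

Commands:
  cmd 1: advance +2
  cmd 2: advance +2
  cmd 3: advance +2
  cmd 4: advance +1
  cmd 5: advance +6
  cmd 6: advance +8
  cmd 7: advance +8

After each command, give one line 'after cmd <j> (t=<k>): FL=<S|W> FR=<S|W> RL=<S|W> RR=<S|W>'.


start t=5: FL=S FR=W RL=W RR=S
cmd 1: advance +2 → t=7, phase=(3,7,7,3) → FL=W FR=W RL=W RR=W
cmd 2: advance +2 → t=9, phase=(5,1,1,5) → FL=W FR=S RL=S RR=W
cmd 3: advance +2 → t=11, phase=(7,3,3,7) → FL=W FR=W RL=W RR=W
cmd 4: advance +1 → t=12, phase=(0,4,4,0) → FL=S FR=W RL=W RR=S
cmd 5: advance +6 → t=18, phase=(6,2,2,6) → FL=W FR=S RL=S RR=W
cmd 6: advance +8 → t=26, phase=(6,2,2,6) → FL=W FR=S RL=S RR=W
cmd 7: advance +8 → t=34, phase=(6,2,2,6) → FL=W FR=S RL=S RR=W

after cmd 1 (t=7): FL=W FR=W RL=W RR=W
after cmd 2 (t=9): FL=W FR=S RL=S RR=W
after cmd 3 (t=11): FL=W FR=W RL=W RR=W
after cmd 4 (t=12): FL=S FR=W RL=W RR=S
after cmd 5 (t=18): FL=W FR=S RL=S RR=W
after cmd 6 (t=26): FL=W FR=S RL=S RR=W
after cmd 7 (t=34): FL=W FR=S RL=S RR=W


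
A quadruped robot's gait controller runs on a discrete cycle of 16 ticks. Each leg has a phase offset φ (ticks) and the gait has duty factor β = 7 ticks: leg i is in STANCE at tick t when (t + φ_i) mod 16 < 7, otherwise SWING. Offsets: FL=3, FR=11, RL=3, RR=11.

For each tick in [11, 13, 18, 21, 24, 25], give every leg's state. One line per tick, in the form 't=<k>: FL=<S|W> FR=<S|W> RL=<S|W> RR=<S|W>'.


t=11: FL=W FR=S RL=W RR=S
t=13: FL=S FR=W RL=S RR=W
t=18: FL=S FR=W RL=S RR=W
t=21: FL=W FR=S RL=W RR=S
t=24: FL=W FR=S RL=W RR=S
t=25: FL=W FR=S RL=W RR=S

t=11: phase=(14,6,14,6) vs β=7 → FL=W FR=S RL=W RR=S
t=13: phase=(0,8,0,8) vs β=7 → FL=S FR=W RL=S RR=W
t=18: phase=(5,13,5,13) vs β=7 → FL=S FR=W RL=S RR=W
t=21: phase=(8,0,8,0) vs β=7 → FL=W FR=S RL=W RR=S
t=24: phase=(11,3,11,3) vs β=7 → FL=W FR=S RL=W RR=S
t=25: phase=(12,4,12,4) vs β=7 → FL=W FR=S RL=W RR=S


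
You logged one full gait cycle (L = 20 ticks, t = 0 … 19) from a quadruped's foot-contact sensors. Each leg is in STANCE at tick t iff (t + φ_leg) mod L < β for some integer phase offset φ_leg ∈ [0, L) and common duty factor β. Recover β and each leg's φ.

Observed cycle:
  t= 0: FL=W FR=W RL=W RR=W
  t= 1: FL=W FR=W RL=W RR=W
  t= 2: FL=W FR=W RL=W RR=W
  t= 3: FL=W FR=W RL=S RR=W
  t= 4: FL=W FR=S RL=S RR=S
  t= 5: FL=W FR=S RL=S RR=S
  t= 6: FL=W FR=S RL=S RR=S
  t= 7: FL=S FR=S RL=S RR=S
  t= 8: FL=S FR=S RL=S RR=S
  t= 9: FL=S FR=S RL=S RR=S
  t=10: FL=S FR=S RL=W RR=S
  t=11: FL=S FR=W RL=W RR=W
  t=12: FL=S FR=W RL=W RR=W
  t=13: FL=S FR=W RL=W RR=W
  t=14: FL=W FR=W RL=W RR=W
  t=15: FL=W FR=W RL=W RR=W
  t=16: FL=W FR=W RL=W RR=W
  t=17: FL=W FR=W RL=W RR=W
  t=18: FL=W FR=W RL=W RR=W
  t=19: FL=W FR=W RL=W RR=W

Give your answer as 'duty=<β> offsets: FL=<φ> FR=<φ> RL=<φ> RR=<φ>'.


duty β = stance ticks per leg = 7
FL: stance ticks = 7; W→S at t=7 → φ=13
FR: stance ticks = 7; W→S at t=4 → φ=16
RL: stance ticks = 7; W→S at t=3 → φ=17
RR: stance ticks = 7; W→S at t=4 → φ=16

duty=7 offsets: FL=13 FR=16 RL=17 RR=16


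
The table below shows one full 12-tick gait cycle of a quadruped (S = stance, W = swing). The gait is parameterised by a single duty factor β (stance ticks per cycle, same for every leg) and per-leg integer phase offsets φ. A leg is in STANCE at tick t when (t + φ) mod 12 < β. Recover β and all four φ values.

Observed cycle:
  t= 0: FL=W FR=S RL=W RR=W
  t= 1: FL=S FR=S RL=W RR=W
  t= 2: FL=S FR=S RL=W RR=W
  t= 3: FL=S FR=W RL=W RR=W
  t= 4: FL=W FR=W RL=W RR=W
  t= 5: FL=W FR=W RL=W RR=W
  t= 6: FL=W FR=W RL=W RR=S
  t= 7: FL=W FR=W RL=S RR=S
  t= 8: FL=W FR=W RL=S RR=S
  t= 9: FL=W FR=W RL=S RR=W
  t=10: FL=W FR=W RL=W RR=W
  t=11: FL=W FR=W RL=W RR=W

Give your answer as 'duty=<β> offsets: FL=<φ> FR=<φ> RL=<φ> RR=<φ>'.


duty=3 offsets: FL=11 FR=0 RL=5 RR=6

duty β = stance ticks per leg = 3
FL: stance ticks = 3; W→S at t=1 → φ=11
FR: stance ticks = 3; W→S at t=0 → φ=0
RL: stance ticks = 3; W→S at t=7 → φ=5
RR: stance ticks = 3; W→S at t=6 → φ=6


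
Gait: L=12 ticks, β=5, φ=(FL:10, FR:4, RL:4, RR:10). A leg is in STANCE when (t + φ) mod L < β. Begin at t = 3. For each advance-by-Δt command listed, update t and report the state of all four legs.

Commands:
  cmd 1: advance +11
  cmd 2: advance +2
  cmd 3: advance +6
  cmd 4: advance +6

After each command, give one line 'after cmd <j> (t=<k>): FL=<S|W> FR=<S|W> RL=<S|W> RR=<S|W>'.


after cmd 1 (t=14): FL=S FR=W RL=W RR=S
after cmd 2 (t=16): FL=S FR=W RL=W RR=S
after cmd 3 (t=22): FL=W FR=S RL=S RR=W
after cmd 4 (t=28): FL=S FR=W RL=W RR=S

start t=3: FL=S FR=W RL=W RR=S
cmd 1: advance +11 → t=14, phase=(0,6,6,0) → FL=S FR=W RL=W RR=S
cmd 2: advance +2 → t=16, phase=(2,8,8,2) → FL=S FR=W RL=W RR=S
cmd 3: advance +6 → t=22, phase=(8,2,2,8) → FL=W FR=S RL=S RR=W
cmd 4: advance +6 → t=28, phase=(2,8,8,2) → FL=S FR=W RL=W RR=S


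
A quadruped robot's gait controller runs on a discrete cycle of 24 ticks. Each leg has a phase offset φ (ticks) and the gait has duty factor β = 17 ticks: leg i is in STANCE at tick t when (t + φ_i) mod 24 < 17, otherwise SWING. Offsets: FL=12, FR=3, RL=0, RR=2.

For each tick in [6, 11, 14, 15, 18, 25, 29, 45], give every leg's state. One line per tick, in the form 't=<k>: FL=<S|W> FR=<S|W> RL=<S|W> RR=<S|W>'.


t=6: phase=(18,9,6,8) vs β=17 → FL=W FR=S RL=S RR=S
t=11: phase=(23,14,11,13) vs β=17 → FL=W FR=S RL=S RR=S
t=14: phase=(2,17,14,16) vs β=17 → FL=S FR=W RL=S RR=S
t=15: phase=(3,18,15,17) vs β=17 → FL=S FR=W RL=S RR=W
t=18: phase=(6,21,18,20) vs β=17 → FL=S FR=W RL=W RR=W
t=25: phase=(13,4,1,3) vs β=17 → FL=S FR=S RL=S RR=S
t=29: phase=(17,8,5,7) vs β=17 → FL=W FR=S RL=S RR=S
t=45: phase=(9,0,21,23) vs β=17 → FL=S FR=S RL=W RR=W

t=6: FL=W FR=S RL=S RR=S
t=11: FL=W FR=S RL=S RR=S
t=14: FL=S FR=W RL=S RR=S
t=15: FL=S FR=W RL=S RR=W
t=18: FL=S FR=W RL=W RR=W
t=25: FL=S FR=S RL=S RR=S
t=29: FL=W FR=S RL=S RR=S
t=45: FL=S FR=S RL=W RR=W


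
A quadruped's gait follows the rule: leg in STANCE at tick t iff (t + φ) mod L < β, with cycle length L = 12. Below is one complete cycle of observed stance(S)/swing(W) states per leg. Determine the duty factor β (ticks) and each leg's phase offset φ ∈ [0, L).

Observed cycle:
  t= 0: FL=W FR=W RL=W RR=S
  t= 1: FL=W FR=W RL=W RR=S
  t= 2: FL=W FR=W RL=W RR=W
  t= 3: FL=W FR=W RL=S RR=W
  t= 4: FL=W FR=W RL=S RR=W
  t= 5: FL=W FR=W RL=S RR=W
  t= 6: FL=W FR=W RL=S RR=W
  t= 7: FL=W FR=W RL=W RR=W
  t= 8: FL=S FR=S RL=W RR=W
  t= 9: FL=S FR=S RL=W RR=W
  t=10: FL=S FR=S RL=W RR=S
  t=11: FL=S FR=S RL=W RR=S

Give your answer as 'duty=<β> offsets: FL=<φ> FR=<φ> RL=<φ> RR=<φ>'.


duty=4 offsets: FL=4 FR=4 RL=9 RR=2

duty β = stance ticks per leg = 4
FL: stance ticks = 4; W→S at t=8 → φ=4
FR: stance ticks = 4; W→S at t=8 → φ=4
RL: stance ticks = 4; W→S at t=3 → φ=9
RR: stance ticks = 4; W→S at t=10 → φ=2


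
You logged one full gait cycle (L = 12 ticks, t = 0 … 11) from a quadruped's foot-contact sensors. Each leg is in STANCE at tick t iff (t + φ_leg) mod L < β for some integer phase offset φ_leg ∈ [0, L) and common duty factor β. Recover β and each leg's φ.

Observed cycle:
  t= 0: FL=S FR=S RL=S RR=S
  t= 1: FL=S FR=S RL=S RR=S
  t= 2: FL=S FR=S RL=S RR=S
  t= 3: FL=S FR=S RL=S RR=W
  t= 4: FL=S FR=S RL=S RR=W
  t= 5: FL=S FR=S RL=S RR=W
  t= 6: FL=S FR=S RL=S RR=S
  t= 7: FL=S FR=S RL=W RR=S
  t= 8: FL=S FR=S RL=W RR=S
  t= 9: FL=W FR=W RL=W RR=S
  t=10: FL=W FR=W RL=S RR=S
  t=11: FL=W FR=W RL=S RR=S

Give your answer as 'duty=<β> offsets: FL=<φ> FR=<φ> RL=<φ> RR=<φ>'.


duty=9 offsets: FL=0 FR=0 RL=2 RR=6

duty β = stance ticks per leg = 9
FL: stance ticks = 9; W→S at t=0 → φ=0
FR: stance ticks = 9; W→S at t=0 → φ=0
RL: stance ticks = 9; W→S at t=10 → φ=2
RR: stance ticks = 9; W→S at t=6 → φ=6


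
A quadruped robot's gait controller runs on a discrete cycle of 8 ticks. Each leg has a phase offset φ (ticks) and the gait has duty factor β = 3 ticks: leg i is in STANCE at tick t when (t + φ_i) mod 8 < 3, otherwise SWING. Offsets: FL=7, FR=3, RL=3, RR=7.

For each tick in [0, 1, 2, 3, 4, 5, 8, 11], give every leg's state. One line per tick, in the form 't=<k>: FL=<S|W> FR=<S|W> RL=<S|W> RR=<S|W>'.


t=0: phase=(7,3,3,7) vs β=3 → FL=W FR=W RL=W RR=W
t=1: phase=(0,4,4,0) vs β=3 → FL=S FR=W RL=W RR=S
t=2: phase=(1,5,5,1) vs β=3 → FL=S FR=W RL=W RR=S
t=3: phase=(2,6,6,2) vs β=3 → FL=S FR=W RL=W RR=S
t=4: phase=(3,7,7,3) vs β=3 → FL=W FR=W RL=W RR=W
t=5: phase=(4,0,0,4) vs β=3 → FL=W FR=S RL=S RR=W
t=8: phase=(7,3,3,7) vs β=3 → FL=W FR=W RL=W RR=W
t=11: phase=(2,6,6,2) vs β=3 → FL=S FR=W RL=W RR=S

t=0: FL=W FR=W RL=W RR=W
t=1: FL=S FR=W RL=W RR=S
t=2: FL=S FR=W RL=W RR=S
t=3: FL=S FR=W RL=W RR=S
t=4: FL=W FR=W RL=W RR=W
t=5: FL=W FR=S RL=S RR=W
t=8: FL=W FR=W RL=W RR=W
t=11: FL=S FR=W RL=W RR=S


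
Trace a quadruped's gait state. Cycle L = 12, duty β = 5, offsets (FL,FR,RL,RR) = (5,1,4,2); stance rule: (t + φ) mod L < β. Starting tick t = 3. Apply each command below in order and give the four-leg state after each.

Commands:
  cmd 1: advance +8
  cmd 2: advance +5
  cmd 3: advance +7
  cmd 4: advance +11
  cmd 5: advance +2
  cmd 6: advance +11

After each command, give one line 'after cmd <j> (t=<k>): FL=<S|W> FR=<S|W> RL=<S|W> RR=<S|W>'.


after cmd 1 (t=11): FL=S FR=S RL=S RR=S
after cmd 2 (t=16): FL=W FR=W RL=W RR=W
after cmd 3 (t=23): FL=S FR=S RL=S RR=S
after cmd 4 (t=34): FL=S FR=W RL=S RR=S
after cmd 5 (t=36): FL=W FR=S RL=S RR=S
after cmd 6 (t=47): FL=S FR=S RL=S RR=S

start t=3: FL=W FR=S RL=W RR=W
cmd 1: advance +8 → t=11, phase=(4,0,3,1) → FL=S FR=S RL=S RR=S
cmd 2: advance +5 → t=16, phase=(9,5,8,6) → FL=W FR=W RL=W RR=W
cmd 3: advance +7 → t=23, phase=(4,0,3,1) → FL=S FR=S RL=S RR=S
cmd 4: advance +11 → t=34, phase=(3,11,2,0) → FL=S FR=W RL=S RR=S
cmd 5: advance +2 → t=36, phase=(5,1,4,2) → FL=W FR=S RL=S RR=S
cmd 6: advance +11 → t=47, phase=(4,0,3,1) → FL=S FR=S RL=S RR=S
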